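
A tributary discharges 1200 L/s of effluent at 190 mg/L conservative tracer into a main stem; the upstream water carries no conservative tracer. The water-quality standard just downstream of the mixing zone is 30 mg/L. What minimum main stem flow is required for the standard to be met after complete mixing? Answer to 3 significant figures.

6400 L/s

Set C_mix = 30: (Q·0 + 1200·190.0) / (Q + 1200) = 30
→ Q = 1200·(190.0 − 30)/(30 − 0) = 6400 L/s.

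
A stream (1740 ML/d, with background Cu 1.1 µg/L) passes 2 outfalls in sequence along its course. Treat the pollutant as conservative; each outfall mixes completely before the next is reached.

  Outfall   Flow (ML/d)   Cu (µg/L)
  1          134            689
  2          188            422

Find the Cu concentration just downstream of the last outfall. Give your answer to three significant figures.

Outfall 1: combined Q = 1874 ML/d; C = (1740·1.100 + 134.0·689.0)/1874 = 50.29 µg/L.
Outfall 2: combined Q = 2062 ML/d; C = (1874·50.29 + 188.0·422.0)/2062 = 84.18 µg/L.

84.2 µg/L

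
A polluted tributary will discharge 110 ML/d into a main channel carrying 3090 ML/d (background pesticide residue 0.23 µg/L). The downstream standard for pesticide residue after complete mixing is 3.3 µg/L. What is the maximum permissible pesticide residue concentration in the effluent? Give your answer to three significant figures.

89.5 µg/L

At the limit, (Qr·Cr + Qe·Cₑ)/(Qr + Qe) = 3.3:
Cₑ = (3200·3.3 − 3090·0.2300) / 110.0 = 89.54 µg/L.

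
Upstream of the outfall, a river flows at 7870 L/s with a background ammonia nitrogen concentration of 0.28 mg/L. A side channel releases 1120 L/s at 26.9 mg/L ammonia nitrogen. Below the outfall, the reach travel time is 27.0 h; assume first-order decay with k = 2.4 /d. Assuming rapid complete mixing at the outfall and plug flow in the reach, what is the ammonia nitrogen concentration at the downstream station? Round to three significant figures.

0.242 mg/L

Flow-weighted average: C = (7870·0.2800 + 1120·26.90) / 8990 = 32330/8990 = 3.596 mg/L.
Decay over the reach: 3.596·exp(−kt) = 3.596·0.06721 = 0.2417 mg/L.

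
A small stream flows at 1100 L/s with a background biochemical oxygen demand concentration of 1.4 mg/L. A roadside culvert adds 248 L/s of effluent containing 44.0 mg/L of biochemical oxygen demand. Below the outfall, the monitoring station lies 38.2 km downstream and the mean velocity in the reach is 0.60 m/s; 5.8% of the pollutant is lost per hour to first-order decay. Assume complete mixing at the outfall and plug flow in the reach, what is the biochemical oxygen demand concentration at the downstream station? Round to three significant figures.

3.21 mg/L

After mixing, C = (1100·1.400 + 248.0·44.00) / 1348 = 12450/1348 = 9.237 mg/L.
Travel time t = 38.2·1000 / 0.60 = 63670 s = 17.69 h.
5.8%/h lost → k = −ln(1 − 0.058) = 0.05975 h⁻¹.
First-order decay: C = 9.237·exp(−k·t) = 9.237·0.3476 = 3.211 mg/L.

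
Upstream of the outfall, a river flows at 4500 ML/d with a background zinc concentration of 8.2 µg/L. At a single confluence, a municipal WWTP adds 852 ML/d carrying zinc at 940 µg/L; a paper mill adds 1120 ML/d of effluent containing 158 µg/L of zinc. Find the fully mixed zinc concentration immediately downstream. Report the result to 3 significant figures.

After mixing, C = (4500·8.200 + 852.0·940.0 + 1120·158.0) / 6472 = 1015000/6472 = 156.8 µg/L.

157 µg/L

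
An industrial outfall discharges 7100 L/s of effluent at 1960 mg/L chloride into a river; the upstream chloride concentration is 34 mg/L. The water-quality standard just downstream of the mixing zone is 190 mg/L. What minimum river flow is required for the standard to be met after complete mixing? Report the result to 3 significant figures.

80600 L/s

Set C_mix = 190: (Q·34.00 + 7100·1960) / (Q + 7100) = 190
→ Q = 7100·(1960 − 190)/(190 − 34.00) = 80560 L/s.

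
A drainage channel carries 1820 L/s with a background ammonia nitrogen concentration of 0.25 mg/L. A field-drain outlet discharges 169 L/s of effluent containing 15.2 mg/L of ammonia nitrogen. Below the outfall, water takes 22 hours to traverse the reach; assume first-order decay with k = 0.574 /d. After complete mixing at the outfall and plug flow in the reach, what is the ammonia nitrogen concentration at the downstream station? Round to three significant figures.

0.898 mg/L

After mixing, C = (1820·0.2500 + 169.0·15.20) / 1989 = 3024/1989 = 1.520 mg/L.
Decay over the reach: 1.520·exp(−kt) = 1.520·0.5909 = 0.8983 mg/L.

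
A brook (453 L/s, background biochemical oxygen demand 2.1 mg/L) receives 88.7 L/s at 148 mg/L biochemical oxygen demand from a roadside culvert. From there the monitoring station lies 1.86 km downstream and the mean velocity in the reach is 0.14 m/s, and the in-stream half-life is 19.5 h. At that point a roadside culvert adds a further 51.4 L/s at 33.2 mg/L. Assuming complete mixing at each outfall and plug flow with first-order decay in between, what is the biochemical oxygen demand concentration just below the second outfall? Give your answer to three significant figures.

Mass balance: C = (453.0·2.100 + 88.70·148.0) / 541.7 = 14080/541.7 = 25.99 mg/L; combined flow 541.7 L/s.
Travel time t = 1.86·1000 / 0.14 = 13290 s = 3.690 h.
Half-life 19.5 h → k = ln 2 / 19.5 = 0.03555 h⁻¹ = 0.8531 d⁻¹.
First-order decay: C = 25.99·exp(−k·t) = 25.99·0.8771 = 22.79 mg/L.
At the second outfall, C = (541.7·22.79 + 51.40·33.20) / (541.7 + 51.40) = 23.70 mg/L.

23.7 mg/L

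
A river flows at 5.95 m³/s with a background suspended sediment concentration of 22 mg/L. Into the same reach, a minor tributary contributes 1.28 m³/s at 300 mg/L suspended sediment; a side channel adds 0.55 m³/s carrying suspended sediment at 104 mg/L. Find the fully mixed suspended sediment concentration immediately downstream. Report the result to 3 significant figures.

Mass balance: C = (5.950·22.00 + 1.280·300.0 + 0.5500·104.0) / 7.780 = 572.1/7.780 = 73.53 mg/L.

73.5 mg/L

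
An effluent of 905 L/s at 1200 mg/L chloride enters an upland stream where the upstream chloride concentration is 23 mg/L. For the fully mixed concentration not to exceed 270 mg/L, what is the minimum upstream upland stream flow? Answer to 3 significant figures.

3410 L/s

Set C_mix = 270: (Q·23.00 + 905.0·1200) / (Q + 905.0) = 270
→ Q = 905.0·(1200 − 270)/(270 − 23.00) = 3407 L/s.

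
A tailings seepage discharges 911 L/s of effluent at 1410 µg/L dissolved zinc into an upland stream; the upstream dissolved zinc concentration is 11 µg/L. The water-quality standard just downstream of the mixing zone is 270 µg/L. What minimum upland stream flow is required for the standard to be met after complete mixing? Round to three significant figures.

4010 L/s

Set C_mix = 270: (Q·11.00 + 911.0·1410) / (Q + 911.0) = 270
→ Q = 911.0·(1410 − 270)/(270 − 11.00) = 4010 L/s.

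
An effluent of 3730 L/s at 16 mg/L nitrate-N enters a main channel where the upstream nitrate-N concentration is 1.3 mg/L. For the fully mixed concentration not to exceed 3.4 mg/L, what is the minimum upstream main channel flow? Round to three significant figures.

Set C_mix = 3.4: (Q·1.300 + 3730·16.00) / (Q + 3730) = 3.4
→ Q = 3730·(16.00 − 3.4)/(3.4 − 1.300) = 22380 L/s.

22400 L/s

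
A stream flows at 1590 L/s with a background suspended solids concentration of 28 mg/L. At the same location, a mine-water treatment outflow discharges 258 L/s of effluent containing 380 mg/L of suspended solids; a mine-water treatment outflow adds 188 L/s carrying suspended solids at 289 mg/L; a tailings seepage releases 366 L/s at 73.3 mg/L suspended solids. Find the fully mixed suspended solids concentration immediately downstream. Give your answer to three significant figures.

93.1 mg/L

Conservation of mass: C = (1590·28.00 + 258.0·380.0 + 188.0·289.0 + 366.0·73.30) / 2402 = 223700/2402 = 93.14 mg/L.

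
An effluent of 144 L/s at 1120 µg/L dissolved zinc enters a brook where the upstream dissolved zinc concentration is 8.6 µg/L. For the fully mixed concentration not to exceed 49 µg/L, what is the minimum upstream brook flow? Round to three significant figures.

3820 L/s

Set C_mix = 49: (Q·8.600 + 144.0·1120) / (Q + 144.0) = 49
→ Q = 144.0·(1120 − 49)/(49 − 8.600) = 3817 L/s.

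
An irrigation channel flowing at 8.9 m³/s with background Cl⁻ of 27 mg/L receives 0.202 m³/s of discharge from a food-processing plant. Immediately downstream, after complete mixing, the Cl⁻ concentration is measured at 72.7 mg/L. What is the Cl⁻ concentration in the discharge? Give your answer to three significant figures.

2090 mg/L

Mass balance: 8.900·27.00 + 0.2020·Cₑ = 9.102·72.70
→ Cₑ = (9.102·72.70 − 8.900·27.00) / 0.2020 = 2086 mg/L.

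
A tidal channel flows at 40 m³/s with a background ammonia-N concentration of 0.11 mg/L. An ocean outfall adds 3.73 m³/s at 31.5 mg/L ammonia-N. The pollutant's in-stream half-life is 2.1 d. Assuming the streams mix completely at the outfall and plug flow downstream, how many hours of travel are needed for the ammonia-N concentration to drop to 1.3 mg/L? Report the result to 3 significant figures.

After mixing, C = (40.00·0.1100 + 3.730·31.50) / 43.73 = 121.9/43.73 = 2.787 mg/L.
Half-life 2.1 d → k = ln 2 / 2.1 = 0.3301 d⁻¹.
2.787·exp(−k·t) = 1.3 → t = ln(2.787/1.3)/k = 199700 s = 55.46 h.

55.5 h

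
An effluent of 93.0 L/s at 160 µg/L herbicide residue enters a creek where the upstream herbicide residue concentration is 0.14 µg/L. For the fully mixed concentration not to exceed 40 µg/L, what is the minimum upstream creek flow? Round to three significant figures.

280 L/s

Set C_mix = 40: (Q·0.1400 + 93.00·160.0) / (Q + 93.00) = 40
→ Q = 93.00·(160.0 − 40)/(40 − 0.1400) = 280.0 L/s.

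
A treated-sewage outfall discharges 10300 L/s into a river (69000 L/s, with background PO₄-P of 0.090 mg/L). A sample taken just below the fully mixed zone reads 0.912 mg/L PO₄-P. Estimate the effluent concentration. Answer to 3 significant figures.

6.42 mg/L

Mass balance: 69000·0.09000 + 10300·Cₑ = 79300·0.9120
→ Cₑ = (79300·0.9120 − 69000·0.09000) / 10300 = 6.419 mg/L.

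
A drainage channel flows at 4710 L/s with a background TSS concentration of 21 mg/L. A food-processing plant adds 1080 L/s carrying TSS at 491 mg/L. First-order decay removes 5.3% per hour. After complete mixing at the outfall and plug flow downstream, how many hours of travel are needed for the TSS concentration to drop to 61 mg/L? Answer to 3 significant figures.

10.6 h

Mass balance: C = (4710·21.00 + 1080·491.0) / 5790 = 629200/5790 = 108.7 mg/L.
5.3%/h lost → k = −ln(1 − 0.053) = 0.05446 h⁻¹.
108.7·exp(−k·t) = 61 → t = ln(108.7/61)/k = 38170 s = 10.60 h.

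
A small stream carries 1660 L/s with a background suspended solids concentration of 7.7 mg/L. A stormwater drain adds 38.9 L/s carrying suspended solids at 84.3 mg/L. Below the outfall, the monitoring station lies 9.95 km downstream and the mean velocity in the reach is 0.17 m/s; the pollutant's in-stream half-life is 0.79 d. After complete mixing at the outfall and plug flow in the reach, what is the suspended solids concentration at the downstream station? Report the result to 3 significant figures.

5.22 mg/L

Mixed concentration C = ΣQC/ΣQ = (1660·7.700 + 38.90·84.30) / 1699 = 16060/1699 = 9.454 mg/L.
Travel time t = 9.95·1000 / 0.17 = 58530 s = 16.26 h.
Half-life 0.79 d → k = ln 2 / 0.79 = 0.8774 d⁻¹.
After decay, C = 9.454 × e^(−kt) = 9.454 × 0.5519 = 5.218 mg/L.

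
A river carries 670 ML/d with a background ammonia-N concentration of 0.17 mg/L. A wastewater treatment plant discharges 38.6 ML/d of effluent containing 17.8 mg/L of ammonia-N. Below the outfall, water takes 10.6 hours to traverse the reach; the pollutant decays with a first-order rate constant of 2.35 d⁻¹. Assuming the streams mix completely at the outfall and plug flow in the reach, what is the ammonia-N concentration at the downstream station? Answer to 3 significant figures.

0.400 mg/L

Flow-weighted average: C = (670.0·0.1700 + 38.60·17.80) / 708.6 = 801.0/708.6 = 1.130 mg/L.
First-order decay: C = 1.130·exp(−k·t) = 1.130·0.3542 = 0.4004 mg/L.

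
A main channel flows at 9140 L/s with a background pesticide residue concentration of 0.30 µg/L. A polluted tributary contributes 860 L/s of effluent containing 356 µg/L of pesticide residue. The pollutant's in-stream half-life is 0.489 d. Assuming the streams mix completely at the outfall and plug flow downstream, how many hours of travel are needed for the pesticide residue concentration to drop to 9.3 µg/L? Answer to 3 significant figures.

20.3 h

Mass balance: C = (9140·0.3000 + 860.0·356.0) / 10000 = 308900/10000 = 30.89 µg/L.
Half-life 0.489 d → k = ln 2 / 0.489 = 1.417 d⁻¹.
30.89·exp(−k·t) = 9.3 → t = ln(30.89/9.3)/k = 73170 s = 20.32 h.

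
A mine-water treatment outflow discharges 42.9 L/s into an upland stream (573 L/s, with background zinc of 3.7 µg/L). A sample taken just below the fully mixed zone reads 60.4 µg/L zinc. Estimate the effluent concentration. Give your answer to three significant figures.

818 µg/L

Mass balance: 573.0·3.700 + 42.90·Cₑ = 615.9·60.40
→ Cₑ = (615.9·60.40 − 573.0·3.700) / 42.90 = 817.7 µg/L.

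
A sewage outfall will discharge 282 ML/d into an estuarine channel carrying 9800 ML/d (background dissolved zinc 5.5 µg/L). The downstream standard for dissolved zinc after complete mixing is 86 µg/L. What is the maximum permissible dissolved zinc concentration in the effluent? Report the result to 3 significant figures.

2880 µg/L

At the limit, (Qr·Cr + Qe·Cₑ)/(Qr + Qe) = 86:
Cₑ = (10080·86 − 9800·5.500) / 282.0 = 2884 µg/L.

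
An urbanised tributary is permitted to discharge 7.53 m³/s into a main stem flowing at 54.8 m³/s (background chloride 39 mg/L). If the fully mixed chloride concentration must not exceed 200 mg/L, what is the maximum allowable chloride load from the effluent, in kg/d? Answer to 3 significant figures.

892000 kg/d

Mass balance at the limit: 54.80·39.00 + 7.530·Cₑ = 62.33·200 → Cₑ = 1372 mg/L.
Load = 7.530 m³/s × 1372 g/m³ × 86 400 s/d = 892400 kg/d.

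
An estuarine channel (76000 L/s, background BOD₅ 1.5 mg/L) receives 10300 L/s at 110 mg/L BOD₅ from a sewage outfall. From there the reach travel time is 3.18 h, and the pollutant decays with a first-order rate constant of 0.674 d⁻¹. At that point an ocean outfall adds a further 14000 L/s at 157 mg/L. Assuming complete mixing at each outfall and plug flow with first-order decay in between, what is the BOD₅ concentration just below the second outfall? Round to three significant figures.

33.3 mg/L

Flow-weighted average: C = (76000·1.500 + 10300·110.0) / 86300 = 1247000/86300 = 14.45 mg/L; combined flow 86300 L/s.
Applying C = C₀e^(−kt): 14.45 × 0.9146 = 13.22 mg/L.
At the second outfall, C = (86300·13.22 + 14000·157.0) / (86300 + 14000) = 33.28 mg/L.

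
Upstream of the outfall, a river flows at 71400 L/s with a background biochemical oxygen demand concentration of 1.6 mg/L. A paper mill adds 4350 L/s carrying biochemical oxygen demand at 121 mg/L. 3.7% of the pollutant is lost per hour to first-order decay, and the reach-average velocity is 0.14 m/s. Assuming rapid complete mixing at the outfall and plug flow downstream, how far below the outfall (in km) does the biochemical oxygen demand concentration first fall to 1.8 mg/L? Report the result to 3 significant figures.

After mixing, C = (71400·1.600 + 4350·121.0) / 75750 = 640600/75750 = 8.457 mg/L.
3.7%/h lost → k = −ln(1 − 0.037) = 0.03770 h⁻¹.
Set 8.457·exp(−k·t) = 1.8 → t = ln(8.457/1.8)/k = 147700 s = 41.04 h.
Distance = v·t = 0.14·147700 = 20680 m = 20.68 km.

20.7 km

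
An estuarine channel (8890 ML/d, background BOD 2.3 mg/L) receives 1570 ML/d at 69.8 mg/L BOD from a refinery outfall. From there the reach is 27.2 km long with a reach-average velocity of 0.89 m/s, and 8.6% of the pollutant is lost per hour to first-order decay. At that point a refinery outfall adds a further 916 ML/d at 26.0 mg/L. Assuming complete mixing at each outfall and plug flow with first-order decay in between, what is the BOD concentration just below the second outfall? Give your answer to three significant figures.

7.42 mg/L

Conservation of mass: C = (8890·2.300 + 1570·69.80) / 10460 = 130000/10460 = 12.43 mg/L; combined flow 10460 ML/d.
Travel time t = 27.2·1000 / 0.89 = 30560 s = 8.489 h.
8.6%/h lost → k = −ln(1 − 0.086) = 0.08992 h⁻¹.
After decay, C = 12.43 × e^(−kt) = 12.43 × 0.4661 = 5.794 mg/L.
Second outfall: C = (10460·5.794 + 916.0·26.00)/11380 = 7.421 mg/L.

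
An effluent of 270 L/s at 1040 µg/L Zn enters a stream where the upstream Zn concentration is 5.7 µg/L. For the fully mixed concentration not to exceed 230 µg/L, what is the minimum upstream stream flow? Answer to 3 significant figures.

975 L/s

Set C_mix = 230: (Q·5.700 + 270.0·1040) / (Q + 270.0) = 230
→ Q = 270.0·(1040 − 230)/(230 − 5.700) = 975.0 L/s.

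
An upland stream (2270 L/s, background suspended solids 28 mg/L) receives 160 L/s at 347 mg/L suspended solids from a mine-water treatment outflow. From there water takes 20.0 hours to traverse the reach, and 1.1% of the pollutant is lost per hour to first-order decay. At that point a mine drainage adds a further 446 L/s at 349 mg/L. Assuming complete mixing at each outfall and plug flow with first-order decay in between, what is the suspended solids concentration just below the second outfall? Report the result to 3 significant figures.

Mixed concentration C = ΣQC/ΣQ = (2270·28.00 + 160.0·347.0) / 2430 = 119100/2430 = 49.00 mg/L; combined flow 2430 L/s.
1.1%/h lost → k = −ln(1 − 0.011) = 0.01106 h⁻¹.
After decay, C = 49.00 × e^(−kt) = 49.00 × 0.8015 = 39.28 mg/L.
At the second outfall, C = (2430·39.28 + 446.0·349.0) / (2430 + 446.0) = 87.31 mg/L.

87.3 mg/L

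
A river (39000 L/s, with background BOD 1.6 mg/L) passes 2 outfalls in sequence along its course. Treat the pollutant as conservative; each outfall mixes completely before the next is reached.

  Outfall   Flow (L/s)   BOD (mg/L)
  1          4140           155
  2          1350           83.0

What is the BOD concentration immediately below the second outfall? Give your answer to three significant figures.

18.3 mg/L

Below outfall 1: Q → 43140 L/s, C = (39000·1.600 + 4140·155.0)/43140 = 16.32 mg/L.
Below outfall 2: Q → 44490 L/s, C = (43140·16.32 + 1350·83.00)/44490 = 18.34 mg/L.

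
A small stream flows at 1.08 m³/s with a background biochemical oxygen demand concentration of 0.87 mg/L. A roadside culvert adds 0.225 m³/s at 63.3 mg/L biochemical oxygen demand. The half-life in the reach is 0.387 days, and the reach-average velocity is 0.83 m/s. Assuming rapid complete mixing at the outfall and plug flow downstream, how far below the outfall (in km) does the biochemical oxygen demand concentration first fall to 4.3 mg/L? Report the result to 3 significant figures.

39.9 km

Mixed concentration C = ΣQC/ΣQ = (1.080·0.8700 + 0.2250·63.30) / 1.305 = 15.18/1.305 = 11.63 mg/L.
Half-life 0.387 d → k = ln 2 / 0.387 = 1.791 d⁻¹.
Set 11.63·exp(−k·t) = 4.3 → t = ln(11.63/4.3)/k = 48010 s = 13.34 h.
Distance = v·t = 0.83·48010 = 39850 m = 39.85 km.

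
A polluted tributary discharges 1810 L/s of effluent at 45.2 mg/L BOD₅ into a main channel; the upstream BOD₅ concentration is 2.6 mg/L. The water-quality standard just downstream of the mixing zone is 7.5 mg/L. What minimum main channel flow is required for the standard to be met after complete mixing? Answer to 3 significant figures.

13900 L/s

Set C_mix = 7.5: (Q·2.600 + 1810·45.20) / (Q + 1810) = 7.5
→ Q = 1810·(45.20 − 7.5)/(7.5 − 2.600) = 13930 L/s.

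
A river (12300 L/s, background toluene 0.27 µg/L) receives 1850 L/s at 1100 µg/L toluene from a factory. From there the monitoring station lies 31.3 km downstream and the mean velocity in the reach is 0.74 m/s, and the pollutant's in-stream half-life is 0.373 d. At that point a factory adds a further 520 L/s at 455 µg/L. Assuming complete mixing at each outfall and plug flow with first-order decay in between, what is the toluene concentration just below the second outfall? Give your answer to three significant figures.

72.1 µg/L

Flow-weighted average: C = (12300·0.2700 + 1850·1100) / 14150 = 2038000/14150 = 144.1 µg/L; combined flow 14150 L/s.
Travel time t = 31.3·1000 / 0.74 = 42300 s = 11.75 h.
Half-life 0.373 d → k = ln 2 / 0.373 = 1.858 d⁻¹.
First-order decay: C = 144.1·exp(−k·t) = 144.1·0.4026 = 58.00 µg/L.
At the second outfall, C = (14150·58.00 + 520.0·455.0) / (14150 + 520.0) = 72.07 µg/L.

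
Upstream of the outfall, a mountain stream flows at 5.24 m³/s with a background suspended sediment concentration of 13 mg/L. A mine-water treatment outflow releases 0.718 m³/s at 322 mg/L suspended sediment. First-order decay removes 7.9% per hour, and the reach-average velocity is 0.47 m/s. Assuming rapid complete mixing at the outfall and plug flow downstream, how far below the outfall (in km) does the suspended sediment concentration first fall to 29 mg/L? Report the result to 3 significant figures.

11.3 km

After mixing, C = (5.240·13.00 + 0.7180·322.0) / 5.958 = 299.3/5.958 = 50.24 mg/L.
7.9%/h lost → k = −ln(1 − 0.079) = 0.08230 h⁻¹.
Set 50.24·exp(−k·t) = 29 → t = ln(50.24/29)/k = 24040 s = 6.677 h.
Distance = v·t = 0.47·24040 = 11300 m = 11.30 km.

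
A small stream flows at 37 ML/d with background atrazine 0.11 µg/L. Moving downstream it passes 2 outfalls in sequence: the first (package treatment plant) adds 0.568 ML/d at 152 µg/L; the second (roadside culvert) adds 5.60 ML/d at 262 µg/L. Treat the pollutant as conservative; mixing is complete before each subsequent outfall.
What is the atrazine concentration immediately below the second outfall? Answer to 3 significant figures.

Below outfall 1: Q → 37.57 ML/d, C = (37.00·0.1100 + 0.5680·152.0)/37.57 = 2.406 µg/L.
Below outfall 2: Q → 43.17 ML/d, C = (37.57·2.406 + 5.600·262.0)/43.17 = 36.08 µg/L.

36.1 µg/L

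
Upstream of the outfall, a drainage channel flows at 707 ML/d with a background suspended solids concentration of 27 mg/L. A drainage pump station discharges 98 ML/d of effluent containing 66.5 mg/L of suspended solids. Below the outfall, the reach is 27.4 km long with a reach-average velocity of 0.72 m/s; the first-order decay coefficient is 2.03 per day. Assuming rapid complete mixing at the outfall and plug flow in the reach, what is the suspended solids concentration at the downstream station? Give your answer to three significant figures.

Conservation of mass: C = (707.0·27.00 + 98.00·66.50) / 805.0 = 25610/805.0 = 31.81 mg/L.
Travel time t = 27.4·1000 / 0.72 = 38060 s = 10.57 h.
Applying C = C₀e^(−kt): 31.81 × 0.4090 = 13.01 mg/L.

13.0 mg/L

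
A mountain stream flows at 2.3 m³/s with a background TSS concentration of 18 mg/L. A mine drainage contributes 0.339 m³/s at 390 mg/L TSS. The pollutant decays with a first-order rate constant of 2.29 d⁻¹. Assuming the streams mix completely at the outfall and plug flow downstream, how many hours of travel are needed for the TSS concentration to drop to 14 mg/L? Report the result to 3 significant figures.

Conservation of mass: C = (2.300·18.00 + 0.3390·390.0) / 2.639 = 173.6/2.639 = 65.79 mg/L.
65.79·exp(−k·t) = 14 → t = ln(65.79/14)/k = 58380 s = 16.22 h.

16.2 h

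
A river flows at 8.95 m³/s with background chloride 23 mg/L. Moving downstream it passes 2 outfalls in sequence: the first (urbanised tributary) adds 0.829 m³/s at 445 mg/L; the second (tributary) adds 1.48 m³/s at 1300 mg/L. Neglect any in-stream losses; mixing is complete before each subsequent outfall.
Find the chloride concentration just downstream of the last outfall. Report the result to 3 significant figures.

222 mg/L

Below outfall 1: Q → 9.779 m³/s, C = (8.950·23.00 + 0.8290·445.0)/9.779 = 58.77 mg/L.
Below outfall 2: Q → 11.26 m³/s, C = (9.779·58.77 + 1.480·1300)/11.26 = 221.9 mg/L.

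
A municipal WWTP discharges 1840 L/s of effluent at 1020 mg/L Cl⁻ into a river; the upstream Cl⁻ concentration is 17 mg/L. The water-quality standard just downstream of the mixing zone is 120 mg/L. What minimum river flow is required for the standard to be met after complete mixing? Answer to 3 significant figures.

16100 L/s

Set C_mix = 120: (Q·17.00 + 1840·1020) / (Q + 1840) = 120
→ Q = 1840·(1020 − 120)/(120 − 17.00) = 16080 L/s.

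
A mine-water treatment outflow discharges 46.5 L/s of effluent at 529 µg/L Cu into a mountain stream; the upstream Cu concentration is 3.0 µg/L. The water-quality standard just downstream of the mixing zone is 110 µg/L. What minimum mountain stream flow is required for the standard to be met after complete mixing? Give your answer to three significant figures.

Set C_mix = 110: (Q·3.000 + 46.50·529.0) / (Q + 46.50) = 110
→ Q = 46.50·(529.0 − 110)/(110 − 3.000) = 182.1 L/s.

182 L/s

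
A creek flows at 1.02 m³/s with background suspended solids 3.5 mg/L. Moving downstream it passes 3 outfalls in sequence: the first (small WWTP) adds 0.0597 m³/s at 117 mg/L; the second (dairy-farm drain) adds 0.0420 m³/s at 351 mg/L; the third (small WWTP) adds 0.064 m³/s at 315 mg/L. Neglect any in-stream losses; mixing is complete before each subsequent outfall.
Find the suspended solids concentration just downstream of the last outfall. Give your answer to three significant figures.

38.3 mg/L

Outfall 1: combined Q = 1.080 m³/s; C = (1.020·3.500 + 0.05970·117.0)/1.080 = 9.776 mg/L.
Outfall 2: combined Q = 1.122 m³/s; C = (1.080·9.776 + 0.04200·351.0)/1.122 = 22.55 mg/L.
Outfall 3: combined Q = 1.186 m³/s; C = (1.122·22.55 + 0.06400·315.0)/1.186 = 38.34 mg/L.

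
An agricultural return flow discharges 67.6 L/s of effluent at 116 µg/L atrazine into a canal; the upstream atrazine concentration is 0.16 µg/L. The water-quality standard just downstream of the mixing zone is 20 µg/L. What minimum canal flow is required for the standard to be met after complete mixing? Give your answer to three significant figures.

327 L/s

Set C_mix = 20: (Q·0.1600 + 67.60·116.0) / (Q + 67.60) = 20
→ Q = 67.60·(116.0 − 20)/(20 − 0.1600) = 327.1 L/s.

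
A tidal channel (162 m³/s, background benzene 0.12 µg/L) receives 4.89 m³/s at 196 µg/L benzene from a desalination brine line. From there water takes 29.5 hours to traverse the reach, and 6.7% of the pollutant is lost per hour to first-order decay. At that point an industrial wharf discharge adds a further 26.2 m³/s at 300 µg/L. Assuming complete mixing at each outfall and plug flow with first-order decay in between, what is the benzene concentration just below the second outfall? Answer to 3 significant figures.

Flow-weighted average: C = (162.0·0.1200 + 4.890·196.0) / 166.9 = 977.9/166.9 = 5.859 µg/L; combined flow 166.9 m³/s.
6.7%/h lost → k = −ln(1 − 0.067) = 0.06935 h⁻¹.
After decay, C = 5.859 × e^(−kt) = 5.859 × 0.1293 = 0.7575 µg/L.
At the second outfall, C = (166.9·0.7575 + 26.20·300.0) / (166.9 + 26.20) = 41.36 µg/L.

41.4 µg/L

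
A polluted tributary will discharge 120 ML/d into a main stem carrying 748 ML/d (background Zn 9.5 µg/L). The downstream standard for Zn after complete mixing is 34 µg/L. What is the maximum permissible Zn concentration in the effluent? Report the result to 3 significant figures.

At the limit, (Qr·Cr + Qe·Cₑ)/(Qr + Qe) = 34:
Cₑ = (868.0·34 − 748.0·9.500) / 120.0 = 186.7 µg/L.

187 µg/L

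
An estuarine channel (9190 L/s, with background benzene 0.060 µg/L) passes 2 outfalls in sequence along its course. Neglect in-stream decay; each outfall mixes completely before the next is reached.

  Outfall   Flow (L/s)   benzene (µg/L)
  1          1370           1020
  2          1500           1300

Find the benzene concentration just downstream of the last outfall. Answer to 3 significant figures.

278 µg/L

After outfall 1: Q = 9190 + 1370 = 10560 L/s; C = (9190·0.06000 + 1370·1020)/10560 = 132.4 µg/L.
After outfall 2: Q = 10560 + 1500 = 12060 L/s; C = (10560·132.4 + 1500·1300)/12060 = 277.6 µg/L.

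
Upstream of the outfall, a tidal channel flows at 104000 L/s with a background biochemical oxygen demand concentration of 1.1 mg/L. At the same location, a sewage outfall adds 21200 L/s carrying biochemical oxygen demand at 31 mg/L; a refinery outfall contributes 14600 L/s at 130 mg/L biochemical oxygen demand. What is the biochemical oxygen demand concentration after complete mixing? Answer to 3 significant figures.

Flow-weighted average: C = (104000·1.100 + 21200·31.00 + 14600·130.0) / 139800 = 2670000/139800 = 19.10 mg/L.

19.1 mg/L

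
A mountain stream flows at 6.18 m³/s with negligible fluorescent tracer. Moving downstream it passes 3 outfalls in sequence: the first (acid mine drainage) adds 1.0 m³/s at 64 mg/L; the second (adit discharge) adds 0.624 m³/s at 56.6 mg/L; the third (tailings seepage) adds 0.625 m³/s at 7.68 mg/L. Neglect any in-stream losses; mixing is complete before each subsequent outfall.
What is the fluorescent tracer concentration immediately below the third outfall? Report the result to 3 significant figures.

12.4 mg/L

After outfall 1: Q = 6.180 + 1.000 = 7.180 m³/s; C = (6.180·0 + 1.000·64.00)/7.180 = 8.914 mg/L.
After outfall 2: Q = 7.180 + 0.6240 = 7.804 m³/s; C = (7.180·8.914 + 0.6240·56.60)/7.804 = 12.73 mg/L.
After outfall 3: Q = 7.804 + 0.6250 = 8.429 m³/s; C = (7.804·12.73 + 0.6250·7.680)/8.429 = 12.35 mg/L.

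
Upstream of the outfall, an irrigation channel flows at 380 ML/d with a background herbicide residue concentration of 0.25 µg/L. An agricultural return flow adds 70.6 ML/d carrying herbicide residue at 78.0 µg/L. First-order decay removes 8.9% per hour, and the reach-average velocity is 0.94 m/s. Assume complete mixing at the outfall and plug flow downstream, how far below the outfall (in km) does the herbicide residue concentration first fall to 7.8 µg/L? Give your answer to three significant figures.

16.9 km

Flow-weighted average: C = (380.0·0.2500 + 70.60·78.00) / 450.6 = 5602/450.6 = 12.43 µg/L.
8.9%/h lost → k = −ln(1 − 0.089) = 0.09321 h⁻¹.
Set 12.43·exp(−k·t) = 7.8 → t = ln(12.43/7.8)/k = 18000 s = 5.001 h.
Distance = v·t = 0.94·18000 = 16920 m = 16.92 km.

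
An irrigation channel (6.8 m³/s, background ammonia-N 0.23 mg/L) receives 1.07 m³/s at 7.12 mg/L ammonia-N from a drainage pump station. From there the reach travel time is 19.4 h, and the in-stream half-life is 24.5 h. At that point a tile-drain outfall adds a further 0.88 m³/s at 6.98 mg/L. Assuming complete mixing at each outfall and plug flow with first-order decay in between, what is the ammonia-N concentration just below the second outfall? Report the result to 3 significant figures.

Mass balance: C = (6.800·0.2300 + 1.070·7.120) / 7.870 = 9.182/7.870 = 1.167 mg/L; combined flow 7.870 m³/s.
Half-life 24.5 h → k = ln 2 / 24.5 = 0.02829 h⁻¹ = 0.6790 d⁻¹.
First-order decay: C = 1.167·exp(−k·t) = 1.167·0.5776 = 0.6739 mg/L.
Second outfall: C = (7.870·0.6739 + 0.8800·6.980)/8.750 = 1.308 mg/L.

1.31 mg/L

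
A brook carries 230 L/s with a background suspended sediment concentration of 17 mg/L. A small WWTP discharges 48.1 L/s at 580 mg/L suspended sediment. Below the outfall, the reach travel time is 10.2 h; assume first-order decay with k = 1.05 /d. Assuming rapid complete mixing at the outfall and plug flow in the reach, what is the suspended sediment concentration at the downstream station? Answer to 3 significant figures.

73.2 mg/L

Flow-weighted average: C = (230.0·17.00 + 48.10·580.0) / 278.1 = 31810/278.1 = 114.4 mg/L.
First-order decay: C = 114.4·exp(−k·t) = 114.4·0.6400 = 73.20 mg/L.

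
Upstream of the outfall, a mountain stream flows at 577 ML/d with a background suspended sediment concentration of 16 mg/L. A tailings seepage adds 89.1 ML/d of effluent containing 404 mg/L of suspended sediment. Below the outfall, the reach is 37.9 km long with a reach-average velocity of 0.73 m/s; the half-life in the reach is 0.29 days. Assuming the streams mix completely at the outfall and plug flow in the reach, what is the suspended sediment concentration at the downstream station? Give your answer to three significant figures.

16.1 mg/L

Conservation of mass: C = (577.0·16.00 + 89.10·404.0) / 666.1 = 45230/666.1 = 67.90 mg/L.
Travel time t = 37.9·1000 / 0.73 = 51920 s = 14.42 h.
Half-life 0.29 d → k = ln 2 / 0.29 = 2.390 d⁻¹.
Decay over the reach: 67.90·exp(−kt) = 67.90·0.2378 = 16.15 mg/L.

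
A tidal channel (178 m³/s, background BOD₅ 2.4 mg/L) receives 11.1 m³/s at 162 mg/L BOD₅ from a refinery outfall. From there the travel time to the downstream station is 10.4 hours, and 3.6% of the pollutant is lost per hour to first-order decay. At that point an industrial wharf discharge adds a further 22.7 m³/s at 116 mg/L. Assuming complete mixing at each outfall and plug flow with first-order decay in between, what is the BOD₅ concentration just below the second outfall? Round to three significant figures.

19.6 mg/L

Mass balance: C = (178.0·2.400 + 11.10·162.0) / 189.1 = 2225/189.1 = 11.77 mg/L; combined flow 189.1 m³/s.
3.6%/h lost → k = −ln(1 − 0.036) = 0.03666 h⁻¹.
Applying C = C₀e^(−kt): 11.77 × 0.6830 = 8.037 mg/L.
At the second outfall, C = (189.1·8.037 + 22.70·116.0) / (189.1 + 22.70) = 19.61 mg/L.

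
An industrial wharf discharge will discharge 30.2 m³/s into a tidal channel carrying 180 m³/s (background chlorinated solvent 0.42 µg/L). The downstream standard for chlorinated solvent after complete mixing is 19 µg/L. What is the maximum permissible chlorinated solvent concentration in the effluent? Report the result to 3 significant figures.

130 µg/L

At the limit, (Qr·Cr + Qe·Cₑ)/(Qr + Qe) = 19:
Cₑ = (210.2·19 − 180.0·0.4200) / 30.20 = 129.7 µg/L.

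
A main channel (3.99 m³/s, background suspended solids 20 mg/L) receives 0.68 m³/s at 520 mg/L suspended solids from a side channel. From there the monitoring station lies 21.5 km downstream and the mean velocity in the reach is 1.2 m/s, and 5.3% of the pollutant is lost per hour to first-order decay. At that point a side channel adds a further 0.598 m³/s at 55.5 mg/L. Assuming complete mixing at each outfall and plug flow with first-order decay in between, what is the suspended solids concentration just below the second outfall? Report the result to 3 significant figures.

Mass balance: C = (3.990·20.00 + 0.6800·520.0) / 4.670 = 433.4/4.670 = 92.81 mg/L; combined flow 4.670 m³/s.
Travel time t = 21.5·1000 / 1.2 = 17920 s = 4.977 h.
5.3%/h lost → k = −ln(1 − 0.053) = 0.05446 h⁻¹.
First-order decay: C = 92.81·exp(−k·t) = 92.81·0.7626 = 70.77 mg/L.
Second outfall: C = (4.670·70.77 + 0.5980·55.50)/5.268 = 69.04 mg/L.

69.0 mg/L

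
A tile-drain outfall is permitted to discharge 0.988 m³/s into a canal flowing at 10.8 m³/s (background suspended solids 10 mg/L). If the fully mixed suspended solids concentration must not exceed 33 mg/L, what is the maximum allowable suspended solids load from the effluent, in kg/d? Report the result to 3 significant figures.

Mass balance at the limit: 10.80·10.00 + 0.9880·Cₑ = 11.79·33 → Cₑ = 284.4 mg/L.
Load = 0.9880 m³/s × 284.4 g/m³ × 86 400 s/d = 24280 kg/d.

24300 kg/d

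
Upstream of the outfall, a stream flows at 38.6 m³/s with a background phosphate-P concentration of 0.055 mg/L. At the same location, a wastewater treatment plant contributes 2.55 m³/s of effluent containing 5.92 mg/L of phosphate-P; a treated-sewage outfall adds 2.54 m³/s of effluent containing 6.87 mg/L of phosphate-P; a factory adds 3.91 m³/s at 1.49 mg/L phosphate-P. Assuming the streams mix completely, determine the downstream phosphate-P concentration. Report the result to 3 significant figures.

Mixed concentration C = ΣQC/ΣQ = (38.60·0.05500 + 2.550·5.920 + 2.540·6.870 + 3.910·1.490) / 47.60 = 40.49/47.60 = 0.8507 mg/L.

0.851 mg/L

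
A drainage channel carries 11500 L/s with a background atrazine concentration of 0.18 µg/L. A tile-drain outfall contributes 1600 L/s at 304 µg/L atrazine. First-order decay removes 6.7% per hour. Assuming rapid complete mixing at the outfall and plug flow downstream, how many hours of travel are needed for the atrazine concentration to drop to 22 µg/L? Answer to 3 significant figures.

7.61 h

Conservation of mass: C = (11500·0.1800 + 1600·304.0) / 13100 = 488500/13100 = 37.29 µg/L.
6.7%/h lost → k = −ln(1 − 0.067) = 0.06935 h⁻¹.
37.29·exp(−k·t) = 22 → t = ln(37.29/22)/k = 27390 s = 7.608 h.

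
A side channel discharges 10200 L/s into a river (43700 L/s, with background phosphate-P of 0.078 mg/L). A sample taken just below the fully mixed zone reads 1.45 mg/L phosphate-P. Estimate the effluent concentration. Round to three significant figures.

Mass balance: 43700·0.07800 + 10200·Cₑ = 53900·1.450
→ Cₑ = (53900·1.450 − 43700·0.07800) / 10200 = 7.328 mg/L.

7.33 mg/L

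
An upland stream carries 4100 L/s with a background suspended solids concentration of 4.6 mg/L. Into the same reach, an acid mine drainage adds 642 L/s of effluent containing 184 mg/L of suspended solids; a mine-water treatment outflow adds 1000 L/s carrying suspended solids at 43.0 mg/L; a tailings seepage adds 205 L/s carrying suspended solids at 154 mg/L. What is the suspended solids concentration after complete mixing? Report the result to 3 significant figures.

Flow-weighted average: C = (4100·4.600 + 642.0·184.0 + 1000·43.00 + 205.0·154.0) / 5947 = 211600/5947 = 35.57 mg/L.

35.6 mg/L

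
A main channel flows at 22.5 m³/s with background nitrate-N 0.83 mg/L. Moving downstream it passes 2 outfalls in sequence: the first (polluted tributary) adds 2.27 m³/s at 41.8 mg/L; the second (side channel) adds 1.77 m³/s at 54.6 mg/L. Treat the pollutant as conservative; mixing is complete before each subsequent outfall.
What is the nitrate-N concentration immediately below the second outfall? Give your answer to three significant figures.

Outfall 1: combined Q = 24.77 m³/s; C = (22.50·0.8300 + 2.270·41.80)/24.77 = 4.585 mg/L.
Outfall 2: combined Q = 26.54 m³/s; C = (24.77·4.585 + 1.770·54.60)/26.54 = 7.920 mg/L.

7.92 mg/L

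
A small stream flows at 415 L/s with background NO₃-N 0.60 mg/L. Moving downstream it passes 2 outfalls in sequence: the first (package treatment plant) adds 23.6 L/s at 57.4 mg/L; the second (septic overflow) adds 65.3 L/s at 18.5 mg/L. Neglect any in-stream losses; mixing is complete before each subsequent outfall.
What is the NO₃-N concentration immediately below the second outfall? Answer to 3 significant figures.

5.58 mg/L

Below outfall 1: Q → 438.6 L/s, C = (415.0·0.6000 + 23.60·57.40)/438.6 = 3.656 mg/L.
Below outfall 2: Q → 503.9 L/s, C = (438.6·3.656 + 65.30·18.50)/503.9 = 5.580 mg/L.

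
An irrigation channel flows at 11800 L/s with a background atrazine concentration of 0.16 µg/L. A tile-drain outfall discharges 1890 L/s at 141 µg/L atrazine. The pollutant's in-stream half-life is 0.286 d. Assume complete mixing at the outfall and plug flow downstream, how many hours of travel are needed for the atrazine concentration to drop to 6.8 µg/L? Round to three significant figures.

Flow-weighted average: C = (11800·0.1600 + 1890·141.0) / 13690 = 268400/13690 = 19.60 µg/L.
Half-life 0.286 d → k = ln 2 / 0.286 = 2.424 d⁻¹.
19.60·exp(−k·t) = 6.8 → t = ln(19.60/6.8)/k = 37750 s = 10.49 h.

10.5 h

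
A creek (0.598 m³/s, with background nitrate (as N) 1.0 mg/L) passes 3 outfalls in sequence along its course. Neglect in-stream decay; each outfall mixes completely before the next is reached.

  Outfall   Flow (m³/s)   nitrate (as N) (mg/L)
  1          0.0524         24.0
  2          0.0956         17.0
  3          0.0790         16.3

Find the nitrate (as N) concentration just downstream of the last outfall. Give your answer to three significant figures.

Outfall 1: combined Q = 0.6504 m³/s; C = (0.5980·1.000 + 0.05240·24.00)/0.6504 = 2.853 mg/L.
Outfall 2: combined Q = 0.7460 m³/s; C = (0.6504·2.853 + 0.09560·17.00)/0.7460 = 4.666 mg/L.
Outfall 3: combined Q = 0.8250 m³/s; C = (0.7460·4.666 + 0.07900·16.30)/0.8250 = 5.780 mg/L.

5.78 mg/L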